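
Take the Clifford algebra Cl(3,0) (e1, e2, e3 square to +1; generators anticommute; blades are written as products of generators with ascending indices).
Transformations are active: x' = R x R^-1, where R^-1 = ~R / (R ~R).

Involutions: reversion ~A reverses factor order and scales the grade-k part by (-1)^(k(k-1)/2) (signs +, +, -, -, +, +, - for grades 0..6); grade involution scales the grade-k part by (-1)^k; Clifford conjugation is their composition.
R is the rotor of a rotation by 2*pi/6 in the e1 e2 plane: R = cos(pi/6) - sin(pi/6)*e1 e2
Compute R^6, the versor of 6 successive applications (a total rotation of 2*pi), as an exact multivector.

Because a rotor carries half the rotation angle, composing 6 copies of this e1 e2-plane rotor multiplies the phase: 6*(pi/6) = pi, hence R^6 = cos(pi) - sin(pi)*e1 e2.
cos(pi) = -1 and sin(pi) = 0, so R^6 = -1. The total rotation 2*pi is 1 full turn, so every vector returns to itself, yet the rotor is -1, on the OTHER sheet of the double cover (an odd number of 2*pi turns).
Answer: -1


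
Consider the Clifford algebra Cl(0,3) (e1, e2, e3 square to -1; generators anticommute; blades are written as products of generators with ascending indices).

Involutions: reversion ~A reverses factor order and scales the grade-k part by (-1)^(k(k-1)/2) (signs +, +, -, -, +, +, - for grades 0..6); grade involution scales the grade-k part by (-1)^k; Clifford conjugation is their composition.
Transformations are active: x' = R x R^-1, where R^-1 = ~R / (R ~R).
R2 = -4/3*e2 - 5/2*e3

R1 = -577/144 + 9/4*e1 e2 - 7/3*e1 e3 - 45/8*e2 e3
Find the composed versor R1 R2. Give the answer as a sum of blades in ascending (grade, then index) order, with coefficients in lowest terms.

Distribute over the terms of R2 (each basis-blade product reordered to ascending indices, repeated generators contracted through their squares):
R1 (-4/3*e2) = 3*e1 + 577/108*e2 + 15/2*e3 - 28/9*e1 e2 e3
R1 (-5/2*e3) = -35/6*e1 - 225/16*e2 + 2885/288*e3 - 45/8*e1 e2 e3
Summing the partial products and collecting blades:
Answer: -17/6*e1 - 3767/432*e2 + 5045/288*e3 - 629/72*e1 e2 e3


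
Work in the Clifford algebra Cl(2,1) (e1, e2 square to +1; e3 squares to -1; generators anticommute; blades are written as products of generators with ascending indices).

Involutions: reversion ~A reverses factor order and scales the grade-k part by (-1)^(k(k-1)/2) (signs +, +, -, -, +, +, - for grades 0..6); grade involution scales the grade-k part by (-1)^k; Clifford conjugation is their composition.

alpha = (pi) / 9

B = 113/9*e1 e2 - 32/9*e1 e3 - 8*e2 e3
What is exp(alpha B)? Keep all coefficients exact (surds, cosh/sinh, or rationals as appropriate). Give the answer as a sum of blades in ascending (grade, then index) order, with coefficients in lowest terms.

B^2 term by term: the squares give (113/9)^2*(e1 e2)^2 + (-32/9)^2*(e1 e3)^2 + (-8)^2*(e2 e3)^2 = 12769/81*(-1) + 1024/81*(+1) + 64*(+1) = -81 (each basis 2-blade squares to minus the product of its generators' squares); cross terms between blades sharing an index anticommute and cancel. So B^2 = -81.
B^2 = -81 — since the square is negative, the closed form is circular: l = 9, alpha*l = pi, so exp(alpha B) = cos(pi) + (sin(pi)/9)*B = -1 + (0)*B.
Answer: -1


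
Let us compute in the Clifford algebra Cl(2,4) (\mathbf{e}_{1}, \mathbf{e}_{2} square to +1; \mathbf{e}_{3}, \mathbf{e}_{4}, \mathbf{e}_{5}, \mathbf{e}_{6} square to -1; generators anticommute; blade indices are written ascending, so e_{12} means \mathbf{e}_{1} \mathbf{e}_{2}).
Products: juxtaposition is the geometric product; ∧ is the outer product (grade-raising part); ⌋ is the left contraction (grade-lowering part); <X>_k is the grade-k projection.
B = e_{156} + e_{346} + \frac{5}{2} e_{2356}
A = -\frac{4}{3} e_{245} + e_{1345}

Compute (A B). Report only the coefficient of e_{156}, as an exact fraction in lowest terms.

step 1: -e_{156} + \frac{13}{3} e_{346} - \frac{23}{6} e_{1246} - \frac{4}{3} e_{2356}
Answer: -1


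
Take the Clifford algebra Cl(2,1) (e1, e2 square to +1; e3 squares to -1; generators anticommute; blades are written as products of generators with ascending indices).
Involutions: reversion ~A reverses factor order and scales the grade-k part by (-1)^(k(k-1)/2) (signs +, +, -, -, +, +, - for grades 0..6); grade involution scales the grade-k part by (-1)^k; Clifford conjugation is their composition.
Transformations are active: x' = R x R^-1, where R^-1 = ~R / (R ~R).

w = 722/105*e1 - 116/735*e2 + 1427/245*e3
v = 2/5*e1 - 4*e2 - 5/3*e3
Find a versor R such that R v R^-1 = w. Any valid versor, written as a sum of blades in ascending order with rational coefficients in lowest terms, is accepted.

Key observation: q(v) = q(w) = 3011/225 (sandwiches preserve the norm), so R = v + w = 764/105*e1 - 3056/735*e2 + 3056/735*e3 works whenever it is invertible — the component of v along it is kept and (v - w)/2 reverses, sending v to w.
Answer: 764/105*e1 - 3056/735*e2 + 3056/735*e3


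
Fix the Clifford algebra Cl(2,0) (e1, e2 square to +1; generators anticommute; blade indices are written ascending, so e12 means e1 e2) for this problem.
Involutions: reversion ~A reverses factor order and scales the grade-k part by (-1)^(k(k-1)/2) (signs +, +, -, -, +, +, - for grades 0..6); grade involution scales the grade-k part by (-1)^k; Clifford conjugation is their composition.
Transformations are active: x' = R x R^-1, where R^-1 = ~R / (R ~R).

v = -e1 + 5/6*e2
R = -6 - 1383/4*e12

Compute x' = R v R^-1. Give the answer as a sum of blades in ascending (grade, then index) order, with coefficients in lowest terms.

~R = -6 + 1383/4*e12, and R ~R = 1913265/16, so R^-1 = ~R / (1913265/16).
R v = -2257/8*e1 - 1403/4*e2
Answer: 10751/10455*e1 - 5563/6970*e2


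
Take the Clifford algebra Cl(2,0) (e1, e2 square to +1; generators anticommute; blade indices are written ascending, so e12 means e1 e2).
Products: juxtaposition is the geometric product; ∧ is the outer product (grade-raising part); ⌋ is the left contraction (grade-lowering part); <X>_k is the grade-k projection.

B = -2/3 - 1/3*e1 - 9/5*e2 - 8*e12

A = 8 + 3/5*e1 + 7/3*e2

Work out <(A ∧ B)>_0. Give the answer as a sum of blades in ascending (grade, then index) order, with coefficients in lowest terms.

step 1: -16/3 - 46/15*e1 - 718/45*e2 - 14468/225*e12
step 2: -16/3
Answer: -16/3


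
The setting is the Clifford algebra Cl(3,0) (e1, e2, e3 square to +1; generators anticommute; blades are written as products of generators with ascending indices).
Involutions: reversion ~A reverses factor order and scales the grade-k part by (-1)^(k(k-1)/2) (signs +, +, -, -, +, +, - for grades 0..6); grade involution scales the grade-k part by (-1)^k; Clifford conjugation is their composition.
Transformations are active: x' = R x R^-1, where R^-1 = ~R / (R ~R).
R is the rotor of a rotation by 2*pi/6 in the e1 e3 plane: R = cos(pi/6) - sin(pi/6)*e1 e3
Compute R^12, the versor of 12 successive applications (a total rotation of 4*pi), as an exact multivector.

Half-angle bookkeeping: 12 applications in e1 e3 add up to rotor phase 12*pi/6 = 2*pi, so R^12 = cos(2*pi) - sin(2*pi)*e1 e3.
cos(2*pi) = 1 and sin(2*pi) = 0, so R^12 = 1. The total rotation 4*pi is 2 full turns, so every vector returns to itself, yet the rotor is +1, back on the identity sheet (an even number of 2*pi turns).
Answer: 1


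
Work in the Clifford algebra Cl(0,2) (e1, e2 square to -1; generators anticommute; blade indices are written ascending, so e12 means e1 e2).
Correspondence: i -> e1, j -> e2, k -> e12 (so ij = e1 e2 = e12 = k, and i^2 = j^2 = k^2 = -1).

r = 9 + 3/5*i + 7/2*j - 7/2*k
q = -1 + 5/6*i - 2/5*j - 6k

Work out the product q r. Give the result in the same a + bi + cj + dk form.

In blades: q = -1 + 5/6*e1 - 2/5*e2 - 6*e12, r = 9 + 3/5*e1 + 7/2*e2 - 7/2*e12.
Distribute q over r term by term (generator squares from the signature, products reordered to ascending indices): (-1)*r = -9 - 3/5*e1 - 7/2*e2 + 7/2*e12; (5/6*e1)*r = -1/2 + 15/2*e1 + 35/12*e2 + 35/12*e12; (-2/5*e2)*r = 7/5 + 7/5*e1 - 18/5*e2 + 6/25*e12; (-6*e12)*r = -21 + 21*e1 - 18/5*e2 - 54*e12.
Sum: -291/10 + 293/10*e1 - 467/60*e2 - 14203/300*e12; translating back through the correspondence:
Answer: -291/10 + 293/10*i - 467/60*j - 14203/300*k


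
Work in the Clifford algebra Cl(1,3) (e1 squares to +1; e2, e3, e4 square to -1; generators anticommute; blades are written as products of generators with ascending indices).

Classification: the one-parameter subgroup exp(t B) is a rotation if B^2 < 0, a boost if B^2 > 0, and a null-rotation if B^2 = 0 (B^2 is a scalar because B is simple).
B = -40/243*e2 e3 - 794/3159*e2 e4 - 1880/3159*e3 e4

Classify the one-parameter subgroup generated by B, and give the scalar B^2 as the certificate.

B^2 term by term: the squares give (-40/243)^2*(e2 e3)^2 + (-794/3159)^2*(e2 e4)^2 + (-1880/3159)^2*(e3 e4)^2 = 1600/59049*(-1) + 630436/9979281*(-1) + 3534400/9979281*(-1) = -4/9 (each basis 2-blade squares to minus the product of its generators' squares); cross terms between blades sharing an index anticommute and cancel. So B^2 = -4/9.
Answer: rotation, certificate B^2 = -4/9. No conjugation can change B^2 = -4/9; the sign gives the class.


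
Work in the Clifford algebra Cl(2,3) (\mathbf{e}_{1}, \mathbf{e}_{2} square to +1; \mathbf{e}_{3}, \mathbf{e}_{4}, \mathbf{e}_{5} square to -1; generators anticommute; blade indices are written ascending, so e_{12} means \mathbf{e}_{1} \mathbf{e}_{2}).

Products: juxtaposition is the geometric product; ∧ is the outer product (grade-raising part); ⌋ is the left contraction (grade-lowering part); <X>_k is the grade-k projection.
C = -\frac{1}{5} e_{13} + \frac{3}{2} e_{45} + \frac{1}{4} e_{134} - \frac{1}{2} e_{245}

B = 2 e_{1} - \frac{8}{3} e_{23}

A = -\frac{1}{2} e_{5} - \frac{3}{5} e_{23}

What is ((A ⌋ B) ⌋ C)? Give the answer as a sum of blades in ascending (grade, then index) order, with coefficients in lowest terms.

step 1: \frac{8}{5}
step 2: -\frac{8}{25} e_{13} + \frac{12}{5} e_{45} + \frac{2}{5} e_{134} - \frac{4}{5} e_{245}
Answer: -\frac{8}{25} e_{13} + \frac{12}{5} e_{45} + \frac{2}{5} e_{134} - \frac{4}{5} e_{245}


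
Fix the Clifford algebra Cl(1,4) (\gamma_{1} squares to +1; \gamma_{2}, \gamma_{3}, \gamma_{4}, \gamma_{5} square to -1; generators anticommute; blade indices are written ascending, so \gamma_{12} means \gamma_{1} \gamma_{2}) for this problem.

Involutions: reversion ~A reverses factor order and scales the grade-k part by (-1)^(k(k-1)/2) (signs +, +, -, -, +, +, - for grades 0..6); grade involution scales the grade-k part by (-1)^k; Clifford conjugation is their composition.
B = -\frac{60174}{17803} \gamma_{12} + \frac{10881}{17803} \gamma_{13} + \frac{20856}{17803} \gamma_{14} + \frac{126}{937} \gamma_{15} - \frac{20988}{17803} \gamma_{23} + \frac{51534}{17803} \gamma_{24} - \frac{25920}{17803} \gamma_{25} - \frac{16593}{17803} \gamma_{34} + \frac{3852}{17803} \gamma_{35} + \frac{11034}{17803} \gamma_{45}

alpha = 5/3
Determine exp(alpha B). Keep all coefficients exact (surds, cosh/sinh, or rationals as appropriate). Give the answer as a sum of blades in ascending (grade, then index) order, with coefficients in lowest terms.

B^2 term by term: the squares give (-\frac{60174}{17803})^2*(\gamma_{12})^2 + (\frac{10881}{17803})^2*(\gamma_{13})^2 + (\frac{20856}{17803})^2*(\gamma_{14})^2 + (\frac{126}{937})^2*(\gamma_{15})^2 + (-\frac{20988}{17803})^2*(\gamma_{23})^2 + (\frac{51534}{17803})^2*(\gamma_{24})^2 + (-\frac{25920}{17803})^2*(\gamma_{25})^2 + (-\frac{16593}{17803})^2*(\gamma_{34})^2 + (\frac{3852}{17803})^2*(\gamma_{35})^2 + (\frac{11034}{17803})^2*(\gamma_{45})^2 = \frac{3620910276}{316946809}*(+1) + \frac{118396161}{316946809}*(+1) + \frac{434972736}{316946809}*(+1) + \frac{15876}{877969}*(+1) + \frac{440496144}{316946809}*(-1) + \frac{2655753156}{316946809}*(-1) + \frac{671846400}{316946809}*(-1) + \frac{275327649}{316946809}*(-1) + \frac{14837904}{316946809}*(-1) + \frac{121749156}{316946809}*(-1) = 0 (each basis 2-blade squares to minus the product of its generators' squares); cross terms between blades sharing an index anticommute and cancel; the commuting (index-disjoint) pairs give grade-4 terms 2*c*c'*(blade product), which cancel blade by blade — \gamma_{1234}: \frac{1996934364}{316946809} - \frac{1121482908}{316946809} - \frac{875451456}{316946809} = 0; \gamma_{1235}: -\frac{463580496}{316946809} + \frac{564071040}{316946809} - \frac{5288976}{16681411} = 0; \gamma_{1245}: -\frac{1327919832}{316946809} + \frac{1081175040}{316946809} + \frac{12986568}{16681411} = 0; \gamma_{1345}: \frac{240121908}{316946809} - \frac{160674624}{316946809} - \frac{4181436}{16681411} = 0; \gamma_{2345}: -\frac{463163184}{316946809} - \frac{397017936}{316946809} + \frac{860181120}{316946809} = 0 — confirming B is simple. So B^2 = 0.
B^2 = 0, so the series truncates immediately: exp(alpha B) = 1 + alpha B (parabolic case).
Answer: 1 - \frac{100290}{17803} \gamma_{12} + \frac{18135}{17803} \gamma_{13} + \frac{34760}{17803} \gamma_{14} + \frac{210}{937} \gamma_{15} - \frac{34980}{17803} \gamma_{23} + \frac{85890}{17803} \gamma_{24} - \frac{43200}{17803} \gamma_{25} - \frac{27655}{17803} \gamma_{34} + \frac{6420}{17803} \gamma_{35} + \frac{18390}{17803} \gamma_{45}


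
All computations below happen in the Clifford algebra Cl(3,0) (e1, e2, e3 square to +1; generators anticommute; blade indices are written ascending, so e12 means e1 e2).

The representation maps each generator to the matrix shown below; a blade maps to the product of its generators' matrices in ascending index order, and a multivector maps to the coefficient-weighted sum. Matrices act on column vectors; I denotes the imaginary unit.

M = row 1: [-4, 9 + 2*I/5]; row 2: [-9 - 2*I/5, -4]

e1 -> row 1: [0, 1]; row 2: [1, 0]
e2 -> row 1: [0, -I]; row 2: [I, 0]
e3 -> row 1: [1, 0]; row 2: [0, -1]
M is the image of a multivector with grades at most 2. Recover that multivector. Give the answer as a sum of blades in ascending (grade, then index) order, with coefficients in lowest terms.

Method: 1, rho(e1), rho(e2), rho(e3) form a trace-orthogonal basis of the 2x2 complex matrices (tr(X Y) = 2 if X = Y, else 0), so M = m0*1 + m1*rho(e1) + m2*rho(e2) + m3*rho(e3) with m0 = tr(M)/2 = -4, m1 = tr(M rho(e1))/2 = 0, m2 = tr(M rho(e2))/2 = -2/5 + 9*I, m3 = tr(M rho(e3))/2 = 0.
Multiplying table entries, the bivector images are rho(e12) = I*rho(e3), rho(e13) = -I*rho(e2), rho(e23) = I*rho(e1); with real blade coefficients the real parts of m0..m3 are the coefficients of 1, e1, e2, e3 and the imaginary parts give the bivectors (e23: Im m1, e13: -Im m2, e12: Im m3).
Answer: -4 - 2/5*e2 - 9*e13


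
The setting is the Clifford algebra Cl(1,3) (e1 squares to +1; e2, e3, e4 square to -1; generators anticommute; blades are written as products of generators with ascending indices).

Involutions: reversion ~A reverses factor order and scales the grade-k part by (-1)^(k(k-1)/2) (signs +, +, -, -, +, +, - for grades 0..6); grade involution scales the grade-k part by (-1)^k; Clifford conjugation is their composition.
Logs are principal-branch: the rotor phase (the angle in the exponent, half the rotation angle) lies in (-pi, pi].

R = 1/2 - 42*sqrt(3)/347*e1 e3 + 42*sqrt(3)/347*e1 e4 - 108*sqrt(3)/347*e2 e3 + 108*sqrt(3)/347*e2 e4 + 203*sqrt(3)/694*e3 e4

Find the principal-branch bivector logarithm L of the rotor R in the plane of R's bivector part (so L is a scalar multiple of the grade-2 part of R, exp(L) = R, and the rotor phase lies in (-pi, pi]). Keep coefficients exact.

The scalar part of R is 1/2, and that scalar determines the rotor phase on the principal branch; recovering the unit plane as bivector-part over sine of the phase gives L = phase * plane.
Concretely: cos(phase) = 1/2 gives phase = ±pi/3, and since phase/sin(phase) is even the sign is immaterial: L = (phase/sin(phase)) * <R>_2 = (2*sqrt(3)*pi/9) * <R>_2.
Answer: -28*pi/347*e1 e3 + 28*pi/347*e1 e4 - 72*pi/347*e2 e3 + 72*pi/347*e2 e4 + 203*pi/1041*e3 e4


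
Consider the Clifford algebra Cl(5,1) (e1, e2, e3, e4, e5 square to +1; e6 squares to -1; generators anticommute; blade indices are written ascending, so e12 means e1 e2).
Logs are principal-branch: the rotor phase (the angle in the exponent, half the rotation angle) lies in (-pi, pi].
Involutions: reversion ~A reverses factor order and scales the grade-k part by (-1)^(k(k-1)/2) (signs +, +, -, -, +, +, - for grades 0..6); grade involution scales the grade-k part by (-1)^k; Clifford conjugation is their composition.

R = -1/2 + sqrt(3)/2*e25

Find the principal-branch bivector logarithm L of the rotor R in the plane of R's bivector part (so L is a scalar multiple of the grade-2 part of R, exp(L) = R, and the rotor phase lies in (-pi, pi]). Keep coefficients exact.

The scalar part of R is -1/2, so the principal-branch rotor phase is pinned; divide the bivector part by its sine to get the unit plane — L is the phase times that plane.
Concretely: cos(phase) = -1/2 gives phase = ±2*pi/3, and since phase/sin(phase) is even the sign is immaterial: L = (phase/sin(phase)) * <R>_2 = (4*sqrt(3)*pi/9) * <R>_2.
Answer: 2*pi/3*e25


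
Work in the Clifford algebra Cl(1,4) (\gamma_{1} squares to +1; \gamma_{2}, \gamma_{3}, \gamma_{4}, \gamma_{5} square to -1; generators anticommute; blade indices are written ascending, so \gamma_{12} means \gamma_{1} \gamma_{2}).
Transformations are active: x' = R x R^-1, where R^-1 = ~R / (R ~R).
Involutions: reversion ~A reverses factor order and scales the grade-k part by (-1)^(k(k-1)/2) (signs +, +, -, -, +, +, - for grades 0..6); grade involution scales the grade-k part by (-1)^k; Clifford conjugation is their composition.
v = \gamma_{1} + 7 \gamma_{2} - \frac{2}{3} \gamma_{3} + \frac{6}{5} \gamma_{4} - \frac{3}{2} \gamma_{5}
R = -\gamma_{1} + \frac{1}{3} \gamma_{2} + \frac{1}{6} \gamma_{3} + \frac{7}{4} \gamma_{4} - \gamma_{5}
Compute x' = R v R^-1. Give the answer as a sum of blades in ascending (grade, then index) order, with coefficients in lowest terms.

~R = -\gamma_{1} + \frac{1}{3} \gamma_{2} + \frac{1}{6} \gamma_{3} + \frac{7}{4} \gamma_{4} - \gamma_{5}, and R ~R = -\frac{461}{144}, so R^-1 = ~R / (-\frac{461}{144}).
R v = -\frac{307}{45} - \frac{22}{3} \gamma_{12} + \frac{1}{2} \gamma_{13} - \frac{59}{20} \gamma_{14} + \frac{5}{2} \gamma_{15} - \frac{25}{18} \gamma_{23} - \frac{237}{20} \gamma_{24} + \frac{13}{2} \gamma_{25} + \frac{41}{30} \gamma_{34} - \frac{11}{12} \gamma_{35} - \frac{57}{40} \gamma_{45}
Answer: -\frac{12129}{2305} \gamma_{1} - \frac{38581}{6915} \gamma_{2} + \frac{3174}{2305} \gamma_{3} + \frac{14426}{2305} \gamma_{4} - \frac{12733}{4610} \gamma_{5}


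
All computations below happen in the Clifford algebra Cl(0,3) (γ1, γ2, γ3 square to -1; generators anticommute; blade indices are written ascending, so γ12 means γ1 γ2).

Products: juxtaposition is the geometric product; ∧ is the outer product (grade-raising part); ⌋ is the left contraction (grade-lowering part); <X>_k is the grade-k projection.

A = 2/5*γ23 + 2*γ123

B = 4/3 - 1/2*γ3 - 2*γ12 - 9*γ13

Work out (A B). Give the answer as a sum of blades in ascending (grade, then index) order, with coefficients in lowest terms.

step 1: -89/5*γ2 + 4*γ3 + 23/5*γ12 - 4/5*γ13 + 8/15*γ23 + 8/3*γ123
Answer: -89/5*γ2 + 4*γ3 + 23/5*γ12 - 4/5*γ13 + 8/15*γ23 + 8/3*γ123


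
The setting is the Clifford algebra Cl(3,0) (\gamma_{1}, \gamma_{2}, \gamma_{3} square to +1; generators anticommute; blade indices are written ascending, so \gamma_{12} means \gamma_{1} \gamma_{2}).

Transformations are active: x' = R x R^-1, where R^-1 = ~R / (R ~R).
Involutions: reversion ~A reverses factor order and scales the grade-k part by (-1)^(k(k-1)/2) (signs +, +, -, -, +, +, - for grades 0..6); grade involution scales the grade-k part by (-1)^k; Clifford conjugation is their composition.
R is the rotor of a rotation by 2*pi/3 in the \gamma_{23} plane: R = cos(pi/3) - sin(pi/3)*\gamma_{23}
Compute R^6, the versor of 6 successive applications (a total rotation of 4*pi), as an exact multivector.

Because a rotor carries half the rotation angle, composing 6 copies of this \gamma_{23}-plane rotor multiplies the phase: 6*(pi/3) = 2 \pi, hence R^6 = cos(2 \pi) - sin(2 \pi)*\gamma_{23}.
cos(2 \pi) = 1 and sin(2 \pi) = 0, so R^6 = 1. The total rotation 4*pi is 2 full turns, so every vector returns to itself, yet the rotor is +1, back on the identity sheet (an even number of 2*pi turns).
Answer: 1


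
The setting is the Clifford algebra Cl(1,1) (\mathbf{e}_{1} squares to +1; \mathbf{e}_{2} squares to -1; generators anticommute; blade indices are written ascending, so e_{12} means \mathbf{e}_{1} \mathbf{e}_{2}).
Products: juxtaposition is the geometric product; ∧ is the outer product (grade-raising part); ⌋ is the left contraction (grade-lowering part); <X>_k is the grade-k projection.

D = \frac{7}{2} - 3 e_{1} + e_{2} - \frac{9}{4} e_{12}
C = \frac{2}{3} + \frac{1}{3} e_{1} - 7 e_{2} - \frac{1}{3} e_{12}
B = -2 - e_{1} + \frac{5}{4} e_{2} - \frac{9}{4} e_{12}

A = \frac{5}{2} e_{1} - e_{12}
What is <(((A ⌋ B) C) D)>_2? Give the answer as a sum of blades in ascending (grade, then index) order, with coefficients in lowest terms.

step 1: -\frac{1}{4} - \frac{45}{8} e_{2}
step 2: -\frac{949}{24} + \frac{43}{24} e_{1} - 2 e_{2} + \frac{47}{24} e_{12}
step 3: -\frac{14033}{96} + \frac{2039}{16} e_{1} - \frac{4291}{96} e_{2} + \frac{8795}{96} e_{12}
step 4: \frac{8795}{96} e_{12}
Answer: \frac{8795}{96} e_{12}


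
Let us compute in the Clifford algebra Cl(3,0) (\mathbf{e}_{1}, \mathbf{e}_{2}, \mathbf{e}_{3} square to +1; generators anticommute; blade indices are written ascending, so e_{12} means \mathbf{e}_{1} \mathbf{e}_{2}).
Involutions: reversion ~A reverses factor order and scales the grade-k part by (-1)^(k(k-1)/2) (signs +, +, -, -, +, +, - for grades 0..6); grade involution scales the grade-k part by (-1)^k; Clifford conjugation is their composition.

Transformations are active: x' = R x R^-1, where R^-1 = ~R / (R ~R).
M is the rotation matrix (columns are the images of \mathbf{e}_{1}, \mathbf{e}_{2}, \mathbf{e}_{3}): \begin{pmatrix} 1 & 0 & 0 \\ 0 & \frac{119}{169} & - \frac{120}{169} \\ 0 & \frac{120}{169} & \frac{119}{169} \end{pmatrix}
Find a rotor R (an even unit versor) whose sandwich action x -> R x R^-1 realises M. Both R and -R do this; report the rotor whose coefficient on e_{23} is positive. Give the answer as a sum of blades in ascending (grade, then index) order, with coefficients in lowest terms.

Method: write R = a + b12*e_{12} + b13*e_{13} + b23*e_{23} with a^2 + b12^2 + b13^2 + b23^2 = 1 (so R^-1 = ~R). Expanding the columns R e_j ~R gives tr M = 4a^2 - 1 and, from the antisymmetric part, M21 - M12 = -4a*b12, M13 - M31 = 4a*b13, M32 - M23 = -4a*b23.
Here tr M = \frac{407}{169}, so a^2 = (1 + tr M)/4 = \frac{144}{169} and a = ±\frac{12}{13}. Taking a = \frac{12}{13}: M21 - M12 = 0, M13 - M31 = 0, M32 - M23 = \frac{240}{169}, giving b12 = 0, b13 = 0, b23 = -\frac{5}{13}, i.e. R = \frac{12}{13} - \frac{5}{13} e_{23}.
Its e_{23} coefficient is negative, so report the other preimage -R.
Answer: -\frac{12}{13} + \frac{5}{13} e_{23}. Why the constraint matters: R and -R act identically through the sandwich — M has trace \frac{407}{169} either way — so only the sign condition on e_{23} picks one of the two preimages.


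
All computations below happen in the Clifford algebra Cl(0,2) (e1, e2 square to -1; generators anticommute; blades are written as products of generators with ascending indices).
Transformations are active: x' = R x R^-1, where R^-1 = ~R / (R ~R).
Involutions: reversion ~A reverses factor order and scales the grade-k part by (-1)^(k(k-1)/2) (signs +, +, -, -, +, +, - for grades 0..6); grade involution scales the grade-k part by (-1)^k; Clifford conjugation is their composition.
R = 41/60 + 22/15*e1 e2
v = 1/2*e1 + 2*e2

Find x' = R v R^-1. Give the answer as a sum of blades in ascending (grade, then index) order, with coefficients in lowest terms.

~R = 41/60 - 22/15*e1 e2, and R ~R = 377/144, so R^-1 = ~R / (377/144).
R v = -311/120*e1 + 21/10*e2
Answer: -34927/18850*e1 - 8518/9425*e2


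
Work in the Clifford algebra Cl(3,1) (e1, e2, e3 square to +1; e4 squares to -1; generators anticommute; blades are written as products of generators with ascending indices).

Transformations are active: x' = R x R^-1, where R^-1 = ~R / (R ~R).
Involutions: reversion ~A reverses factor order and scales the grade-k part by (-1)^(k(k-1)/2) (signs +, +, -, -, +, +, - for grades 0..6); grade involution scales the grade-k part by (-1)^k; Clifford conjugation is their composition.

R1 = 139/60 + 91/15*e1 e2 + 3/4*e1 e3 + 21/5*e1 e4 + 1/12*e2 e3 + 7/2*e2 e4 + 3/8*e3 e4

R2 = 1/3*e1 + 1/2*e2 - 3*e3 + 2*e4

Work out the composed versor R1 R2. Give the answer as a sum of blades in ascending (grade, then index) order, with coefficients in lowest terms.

Distribute over the terms of R2 (each basis-blade product reordered to ascending indices, repeated generators contracted through their squares):
R1 (1/3*e1) = 139/180*e1 - 91/45*e2 - 1/4*e3 - 7/5*e4 + 1/36*e1 e2 e3 + 7/6*e1 e2 e4 + 1/8*e1 e3 e4
R1 (1/2*e2) = 91/30*e1 + 139/120*e2 - 1/24*e3 - 7/4*e4 - 3/8*e1 e2 e3 - 21/10*e1 e2 e4 + 3/16*e2 e3 e4
R1 (-3*e3) = -9/4*e1 - 1/4*e2 - 139/20*e3 + 9/8*e4 - 91/5*e1 e2 e3 + 63/5*e1 e3 e4 + 21/2*e2 e3 e4
R1 (2*e4) = -42/5*e1 - 7*e2 - 3/4*e3 + 139/30*e4 + 182/15*e1 e2 e4 + 3/2*e1 e3 e4 + 1/6*e2 e3 e4
Summing the partial products and collecting blades:
Answer: -308/45*e1 - 2921/360*e2 - 959/120*e3 + 313/120*e4 - 6677/360*e1 e2 e3 + 56/5*e1 e2 e4 + 569/40*e1 e3 e4 + 521/48*e2 e3 e4


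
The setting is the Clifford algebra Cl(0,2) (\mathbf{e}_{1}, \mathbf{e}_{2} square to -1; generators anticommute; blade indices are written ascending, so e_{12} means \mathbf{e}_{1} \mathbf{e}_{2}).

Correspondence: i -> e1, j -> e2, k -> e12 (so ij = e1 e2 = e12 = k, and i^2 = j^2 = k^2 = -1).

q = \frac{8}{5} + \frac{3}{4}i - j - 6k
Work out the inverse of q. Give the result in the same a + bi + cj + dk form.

In blades: q = \frac{8}{5} + \frac{3}{4} e_{1} - e_{2} - 6 e_{12}.
With qbar = \frac{8}{5} - \frac{3}{4} e_{1} + e_{2} + 6 e_{12} (scalar fixed, mapped units negated), q qbar = \frac{16049}{400} (the sum of squared coefficients), so q^-1 = qbar / (\frac{16049}{400}) = \frac{640}{16049} - \frac{300}{16049} e_{1} + \frac{400}{16049} e_{2} + \frac{2400}{16049} e_{12}; translating back:
Answer: \frac{640}{16049} - \frac{300}{16049}i + \frac{400}{16049}j + \frac{2400}{16049}k


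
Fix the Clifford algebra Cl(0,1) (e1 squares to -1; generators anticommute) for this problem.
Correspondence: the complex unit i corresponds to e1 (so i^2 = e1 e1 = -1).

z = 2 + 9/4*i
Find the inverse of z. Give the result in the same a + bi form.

In blades: z = 2 + 9/4*e1.
With qbar = 2 - 9/4*e1 (scalar fixed, mapped units negated), z qbar = 145/16 (the sum of squared coefficients), so z^-1 = qbar / (145/16) = 32/145 - 36/145*e1; translating back:
Answer: 32/145 - 36/145*i


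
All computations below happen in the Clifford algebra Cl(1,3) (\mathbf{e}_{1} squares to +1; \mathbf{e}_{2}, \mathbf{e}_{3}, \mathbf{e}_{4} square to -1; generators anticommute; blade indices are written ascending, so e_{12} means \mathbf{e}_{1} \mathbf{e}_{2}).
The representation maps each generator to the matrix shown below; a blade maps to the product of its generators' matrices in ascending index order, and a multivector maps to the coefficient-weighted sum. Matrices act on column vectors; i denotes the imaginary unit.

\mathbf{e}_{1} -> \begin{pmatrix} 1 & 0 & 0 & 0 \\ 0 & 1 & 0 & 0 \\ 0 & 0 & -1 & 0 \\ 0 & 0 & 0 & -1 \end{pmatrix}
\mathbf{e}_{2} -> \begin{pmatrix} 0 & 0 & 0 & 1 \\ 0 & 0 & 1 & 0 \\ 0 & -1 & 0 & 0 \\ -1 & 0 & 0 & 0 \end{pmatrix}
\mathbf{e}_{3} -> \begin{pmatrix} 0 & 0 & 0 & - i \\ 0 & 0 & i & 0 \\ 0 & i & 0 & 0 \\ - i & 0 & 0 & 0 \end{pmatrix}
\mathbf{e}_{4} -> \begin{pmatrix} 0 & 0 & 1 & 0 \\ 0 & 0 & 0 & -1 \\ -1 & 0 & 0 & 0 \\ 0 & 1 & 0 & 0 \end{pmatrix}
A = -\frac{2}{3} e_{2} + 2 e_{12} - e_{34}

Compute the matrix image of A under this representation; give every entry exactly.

Bivector images (products of the table entries): rho(e_{12}) = rho(\mathbf{e}_{1})rho(\mathbf{e}_{2}) = \begin{pmatrix} 0 & 0 & 0 & 1 \\ 0 & 0 & 1 & 0 \\ 0 & 1 & 0 & 0 \\ 1 & 0 & 0 & 0 \end{pmatrix}; rho(e_{34}) = rho(\mathbf{e}_{3})rho(\mathbf{e}_{4}) = \begin{pmatrix} 0 & - i & 0 & 0 \\ - i & 0 & 0 & 0 \\ 0 & 0 & 0 & - i \\ 0 & 0 & - i & 0 \end{pmatrix}.
M = (-\frac{2}{3})*rho(e_{2}) + (2)*rho(e_{12}) + (-1)*rho(e_{34}), summed entrywise:
Answer: \begin{pmatrix} 0 & i & 0 & \frac{4}{3} \\ i & 0 & \frac{4}{3} & 0 \\ 0 & \frac{8}{3} & 0 & i \\ \frac{8}{3} & 0 & i & 0 \end{pmatrix}


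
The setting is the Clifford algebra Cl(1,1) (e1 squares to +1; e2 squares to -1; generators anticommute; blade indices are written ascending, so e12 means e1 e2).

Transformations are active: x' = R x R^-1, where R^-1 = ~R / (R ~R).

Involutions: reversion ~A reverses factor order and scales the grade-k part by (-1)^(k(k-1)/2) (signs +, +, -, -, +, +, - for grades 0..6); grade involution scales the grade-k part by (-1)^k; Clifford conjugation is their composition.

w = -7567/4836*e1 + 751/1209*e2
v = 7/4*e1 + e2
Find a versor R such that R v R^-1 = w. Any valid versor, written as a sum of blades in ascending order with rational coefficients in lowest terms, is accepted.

R = v + w = 224/1209*e1 + 1960/1209*e2 works: the equal norms (33/16) guarantee its sandwich swaps v into w.
Answer: 224/1209*e1 + 1960/1209*e2


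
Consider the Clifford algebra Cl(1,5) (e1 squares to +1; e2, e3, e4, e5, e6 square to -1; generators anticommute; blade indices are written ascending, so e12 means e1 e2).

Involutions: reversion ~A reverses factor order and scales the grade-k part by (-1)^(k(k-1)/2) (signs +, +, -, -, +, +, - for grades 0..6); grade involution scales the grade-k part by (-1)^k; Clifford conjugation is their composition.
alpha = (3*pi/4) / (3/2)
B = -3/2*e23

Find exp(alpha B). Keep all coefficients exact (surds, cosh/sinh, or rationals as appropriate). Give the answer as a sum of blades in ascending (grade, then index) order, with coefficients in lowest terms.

B^2 = (-3/2)^2*(e23)^2 = 9/4*(-1) = -9/4 (a basis 2-blade squares to minus the product of its generators' squares).
B^2 = -9/4 — circular case — the even/odd split gives cos and sin: l = 3/2, alpha*l = 3*pi/4, so exp(alpha B) = cos(3*pi/4) + (sin(3*pi/4)/(3/2))*B = -sqrt(2)/2 + (sqrt(2)/3)*B.
Answer: -sqrt(2)/2 - sqrt(2)/2*e23


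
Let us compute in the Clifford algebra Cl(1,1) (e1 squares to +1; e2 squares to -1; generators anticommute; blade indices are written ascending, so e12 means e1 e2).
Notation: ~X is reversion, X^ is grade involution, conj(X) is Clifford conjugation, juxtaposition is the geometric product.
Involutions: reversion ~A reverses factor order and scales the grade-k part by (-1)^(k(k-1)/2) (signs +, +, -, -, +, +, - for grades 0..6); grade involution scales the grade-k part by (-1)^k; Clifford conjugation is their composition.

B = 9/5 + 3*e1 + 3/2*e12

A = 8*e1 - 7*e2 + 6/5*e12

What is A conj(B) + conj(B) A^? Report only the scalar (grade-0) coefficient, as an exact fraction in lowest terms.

first term: -129/5 + 249/10*e1 - 21*e2 - 471/25*e12
second term: 111/5 - 39/10*e1 - 3*e2 - 471/25*e12
Answer: -18/5


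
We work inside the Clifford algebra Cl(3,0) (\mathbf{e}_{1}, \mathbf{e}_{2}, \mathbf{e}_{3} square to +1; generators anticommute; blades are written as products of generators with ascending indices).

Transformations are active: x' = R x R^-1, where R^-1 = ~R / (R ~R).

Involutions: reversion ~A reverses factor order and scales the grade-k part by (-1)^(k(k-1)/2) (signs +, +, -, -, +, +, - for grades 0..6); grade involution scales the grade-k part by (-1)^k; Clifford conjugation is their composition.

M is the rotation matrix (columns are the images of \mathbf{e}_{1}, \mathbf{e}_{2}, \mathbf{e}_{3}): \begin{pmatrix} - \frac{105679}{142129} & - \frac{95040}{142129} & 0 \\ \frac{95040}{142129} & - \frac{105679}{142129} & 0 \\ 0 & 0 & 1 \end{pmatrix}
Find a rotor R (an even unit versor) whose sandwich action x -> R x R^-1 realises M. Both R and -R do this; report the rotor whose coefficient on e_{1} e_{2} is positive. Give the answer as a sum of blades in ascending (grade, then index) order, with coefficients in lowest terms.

Method: write R = a + b12*e_{1} e_{2} + b13*e_{1} e_{3} + b23*e_{2} e_{3} with a^2 + b12^2 + b13^2 + b23^2 = 1 (so R^-1 = ~R). Expanding the columns R e_j ~R gives tr M = 4a^2 - 1 and, from the antisymmetric part, M21 - M12 = -4a*b12, M13 - M31 = 4a*b13, M32 - M23 = -4a*b23.
Here tr M = -\frac{69229}{142129}, so a^2 = (1 + tr M)/4 = \frac{18225}{142129} and a = ±\frac{135}{377}. Taking a = \frac{135}{377}: M21 - M12 = \frac{190080}{142129}, M13 - M31 = 0, M32 - M23 = 0, giving b12 = -\frac{352}{377}, b13 = 0, b23 = 0, i.e. R = \frac{135}{377} - \frac{352}{377} e_{1} e_{2}.
Its e_{1} e_{2} coefficient is negative, so report the other preimage -R.
Answer: -\frac{135}{377} + \frac{352}{377} e_{1} e_{2}. Note: both R and -R realise this M (trace -\frac{69229}{142129}); the covering map identifies them, and the e_{1} e_{2}-coefficient sign is the tie-breaker.


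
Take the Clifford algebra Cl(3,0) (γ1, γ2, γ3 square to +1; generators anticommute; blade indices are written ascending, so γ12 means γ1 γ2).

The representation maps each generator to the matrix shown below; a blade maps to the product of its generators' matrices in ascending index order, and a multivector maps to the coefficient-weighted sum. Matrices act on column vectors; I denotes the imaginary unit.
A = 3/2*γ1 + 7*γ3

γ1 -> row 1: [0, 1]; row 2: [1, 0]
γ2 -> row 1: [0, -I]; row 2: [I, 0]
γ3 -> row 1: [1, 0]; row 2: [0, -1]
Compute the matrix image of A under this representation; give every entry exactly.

M = (3/2)*rho(γ1) + (7)*rho(γ3), summed entrywise:
Answer: row 1: [7, 3/2]; row 2: [3/2, -7]


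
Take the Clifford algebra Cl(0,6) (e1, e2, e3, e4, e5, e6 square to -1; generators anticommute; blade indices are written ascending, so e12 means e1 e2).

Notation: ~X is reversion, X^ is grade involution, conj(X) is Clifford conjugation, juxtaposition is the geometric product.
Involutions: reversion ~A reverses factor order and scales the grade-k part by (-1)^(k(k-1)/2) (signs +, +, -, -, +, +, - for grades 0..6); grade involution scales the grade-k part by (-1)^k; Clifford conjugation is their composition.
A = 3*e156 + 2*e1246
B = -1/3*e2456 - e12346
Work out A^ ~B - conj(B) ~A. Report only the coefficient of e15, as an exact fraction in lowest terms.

first term: -2*e3 + 2/3*e15 - e124 + 3*e2345
second term: 2*e3 - 2/3*e15 - e124 + 3*e2345
Answer: 4/3


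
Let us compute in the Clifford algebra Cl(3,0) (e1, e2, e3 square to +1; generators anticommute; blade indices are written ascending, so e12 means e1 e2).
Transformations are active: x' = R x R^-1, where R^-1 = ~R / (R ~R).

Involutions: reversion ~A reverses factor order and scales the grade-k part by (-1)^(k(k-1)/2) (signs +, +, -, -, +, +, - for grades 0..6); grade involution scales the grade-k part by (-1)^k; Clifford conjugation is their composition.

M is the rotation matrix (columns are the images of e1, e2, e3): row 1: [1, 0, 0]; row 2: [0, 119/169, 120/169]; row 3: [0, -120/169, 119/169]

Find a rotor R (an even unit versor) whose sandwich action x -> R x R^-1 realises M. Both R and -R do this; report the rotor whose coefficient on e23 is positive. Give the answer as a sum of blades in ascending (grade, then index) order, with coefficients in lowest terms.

Method: write R = a + b12*e12 + b13*e13 + b23*e23 with a^2 + b12^2 + b13^2 + b23^2 = 1 (so R^-1 = ~R). Expanding the columns R e_j ~R gives tr M = 4a^2 - 1 and, from the antisymmetric part, M21 - M12 = -4a*b12, M13 - M31 = 4a*b13, M32 - M23 = -4a*b23.
Here tr M = 407/169, so a^2 = (1 + tr M)/4 = 144/169 and a = ±12/13. Taking a = 12/13: M21 - M12 = 0, M13 - M31 = 0, M32 - M23 = -240/169, giving b12 = 0, b13 = 0, b23 = 5/13, i.e. R = 12/13 + 5/13*e23.
Its e23 coefficient is already positive.
Answer: 12/13 + 5/13*e23. Recall the cover is two-to-one: with M of trace 407/169, both preimages act alike, and the stated e23 sign chooses the sheet.


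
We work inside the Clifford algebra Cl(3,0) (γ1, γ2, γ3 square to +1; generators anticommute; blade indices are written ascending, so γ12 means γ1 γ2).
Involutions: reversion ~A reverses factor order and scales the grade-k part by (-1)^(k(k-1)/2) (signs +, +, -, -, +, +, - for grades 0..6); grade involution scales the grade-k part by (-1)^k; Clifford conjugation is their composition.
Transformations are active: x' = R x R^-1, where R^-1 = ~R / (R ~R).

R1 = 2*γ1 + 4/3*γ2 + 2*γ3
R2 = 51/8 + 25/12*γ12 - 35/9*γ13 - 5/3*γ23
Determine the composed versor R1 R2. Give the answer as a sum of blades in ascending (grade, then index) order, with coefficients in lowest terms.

Distribute over the terms of R1 (each basis-blade product reordered to ascending indices, repeated generators contracted through their squares):
(2*γ1) R2 = 51/4*γ1 + 25/6*γ2 - 70/9*γ3 - 10/3*γ123
(4/3*γ2) R2 = -25/9*γ1 + 17/2*γ2 - 20/9*γ3 + 140/27*γ123
(2*γ3) R2 = 70/9*γ1 + 10/3*γ2 + 51/4*γ3 + 25/6*γ123
Summing the partial products and collecting blades:
Answer: 71/4*γ1 + 16*γ2 + 11/4*γ3 + 325/54*γ123


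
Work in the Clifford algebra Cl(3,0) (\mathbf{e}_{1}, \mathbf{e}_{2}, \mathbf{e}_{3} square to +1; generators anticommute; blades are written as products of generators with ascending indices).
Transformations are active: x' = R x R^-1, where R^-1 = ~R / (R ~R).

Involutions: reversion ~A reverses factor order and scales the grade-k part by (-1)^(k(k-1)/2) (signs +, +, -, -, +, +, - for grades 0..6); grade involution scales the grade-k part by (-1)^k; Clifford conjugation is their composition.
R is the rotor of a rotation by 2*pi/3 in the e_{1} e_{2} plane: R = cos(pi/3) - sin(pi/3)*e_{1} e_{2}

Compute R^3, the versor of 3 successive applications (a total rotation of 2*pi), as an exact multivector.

Half-angle bookkeeping: 3 applications in e_{1} e_{2} add up to rotor phase 3*pi/3 = \pi, so R^3 = cos(\pi) - sin(\pi)*e_{1} e_{2}.
cos(\pi) = -1 and sin(\pi) = 0, so R^3 = -1. The total rotation 2*pi is 1 full turn, so every vector returns to itself, yet the rotor is -1, on the OTHER sheet of the double cover (an odd number of 2*pi turns).
Answer: -1


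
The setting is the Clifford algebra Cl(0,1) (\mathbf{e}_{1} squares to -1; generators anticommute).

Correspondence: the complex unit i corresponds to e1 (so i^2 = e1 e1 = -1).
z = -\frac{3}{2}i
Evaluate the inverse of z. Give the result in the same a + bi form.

In blades: z = -\frac{3}{2} e_{1}.
With qbar = \frac{3}{2} e_{1} (scalar fixed, mapped units negated), z qbar = \frac{9}{4} (the sum of squared coefficients), so z^-1 = qbar / (\frac{9}{4}) = \frac{2}{3} e_{1}; translating back:
Answer: \frac{2}{3}i


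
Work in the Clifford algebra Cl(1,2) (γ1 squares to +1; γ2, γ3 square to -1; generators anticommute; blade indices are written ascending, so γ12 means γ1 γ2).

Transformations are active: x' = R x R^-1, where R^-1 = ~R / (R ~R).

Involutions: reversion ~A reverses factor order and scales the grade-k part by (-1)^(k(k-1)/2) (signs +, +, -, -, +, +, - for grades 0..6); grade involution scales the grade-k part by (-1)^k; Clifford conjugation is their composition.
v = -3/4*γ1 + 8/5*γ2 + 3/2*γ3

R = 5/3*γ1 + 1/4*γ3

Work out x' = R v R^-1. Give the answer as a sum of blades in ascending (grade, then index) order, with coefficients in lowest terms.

~R = 5/3*γ1 + 1/4*γ3, and R ~R = 391/144, so R^-1 = ~R / (391/144).
R v = -13/8 + 8/3*γ12 + 43/16*γ13 - 2/5*γ23
Answer: -1947/1564*γ1 - 8/5*γ2 - 1407/782*γ3


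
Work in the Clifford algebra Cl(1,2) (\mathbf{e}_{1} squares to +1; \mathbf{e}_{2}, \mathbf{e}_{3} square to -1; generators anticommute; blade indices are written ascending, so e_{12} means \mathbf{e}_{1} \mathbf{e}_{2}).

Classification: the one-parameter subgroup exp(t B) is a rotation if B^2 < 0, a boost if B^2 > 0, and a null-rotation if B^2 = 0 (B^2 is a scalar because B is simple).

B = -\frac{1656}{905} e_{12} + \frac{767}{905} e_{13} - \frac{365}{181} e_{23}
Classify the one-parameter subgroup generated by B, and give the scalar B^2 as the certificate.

B^2 term by term: the squares give (-\frac{1656}{905})^2*(e_{12})^2 + (\frac{767}{905})^2*(e_{13})^2 + (-\frac{365}{181})^2*(e_{23})^2 = \frac{2742336}{819025}*(+1) + \frac{588289}{819025}*(+1) + \frac{133225}{32761}*(-1) = 0 (each basis 2-blade squares to minus the product of its generators' squares); cross terms between blades sharing an index anticommute and cancel. So B^2 = 0.
Answer: null-rotation, certificate B^2 = 0. Certificate logic: 0 is a conjugation-invariant scalar, so its sign fixes rotation versus boost versus null-rotation outright.
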